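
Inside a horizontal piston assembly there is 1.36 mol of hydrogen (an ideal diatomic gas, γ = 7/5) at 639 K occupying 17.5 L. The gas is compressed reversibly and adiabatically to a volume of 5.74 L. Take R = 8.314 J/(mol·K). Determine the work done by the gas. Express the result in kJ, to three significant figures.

W ≈ -10.1 kJ

Adiabatic: TV^(γ−1) = const with γ = 7/5.
T₂ = T₁ (V₁/V₂)^(γ−1) = 639 × (17.5/5.74)^0.4 = 639 × 1.562 = 998 K.
W_by = nCᵥ(T₁ − T₂) = (1.36)(20.79)(639 − 998) = -10149 J.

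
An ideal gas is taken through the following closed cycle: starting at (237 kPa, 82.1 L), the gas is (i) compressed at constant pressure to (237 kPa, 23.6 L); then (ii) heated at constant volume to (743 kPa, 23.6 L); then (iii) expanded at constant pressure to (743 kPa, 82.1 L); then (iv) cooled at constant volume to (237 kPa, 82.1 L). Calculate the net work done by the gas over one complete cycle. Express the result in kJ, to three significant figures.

Constant-volume legs do no work.
W(i) = (237)(23.6 − 82.1) = -13864 J; W(iii) = (743)(82.1 − 23.6) = 43465 J.
W_net = -13864 + 43465 = 29601 J (the clockwise enclosed area).

W_net ≈ 29.6 kJ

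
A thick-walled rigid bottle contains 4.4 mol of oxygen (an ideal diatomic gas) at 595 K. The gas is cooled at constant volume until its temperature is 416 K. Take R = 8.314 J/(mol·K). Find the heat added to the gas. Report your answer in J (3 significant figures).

Q ≈ -16400 J

Constant volume ⇒ W = 0, so Q = ΔU = nCᵥΔT with Cᵥ = 5R/2 = 20.79 J/(mol·K).
ΔU = (4.4)(20.79)(416 − 595) = -16370 J.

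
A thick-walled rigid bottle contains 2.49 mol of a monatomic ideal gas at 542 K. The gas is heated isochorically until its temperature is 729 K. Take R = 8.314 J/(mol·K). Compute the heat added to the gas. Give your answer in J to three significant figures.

Q ≈ 5810 J

Constant volume ⇒ W = 0, so Q = ΔU = nCᵥΔT with Cᵥ = 3R/2 = 12.47 J/(mol·K).
ΔU = (2.49)(12.47)(729 − 542) = 5807 J.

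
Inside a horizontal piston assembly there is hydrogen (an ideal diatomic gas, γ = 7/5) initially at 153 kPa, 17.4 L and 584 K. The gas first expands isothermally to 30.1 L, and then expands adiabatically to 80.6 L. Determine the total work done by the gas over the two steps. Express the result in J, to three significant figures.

Step 1 (isothermal): W = P₁V₁ ln(V₂/V₁) = (2662) ln(30.1/17.4) = 1459 J.
After step 1: P = 88.45 kPa, V = 30.1 L, T = 584 K.
Step 2 (adiabatic): W = (P₁V₁ − P₂V₂)/(γ−1) = (2662 − 1795)/0.4 = 2167 J.
W_total = 1459 + 2167 = 3626 J.

W_total ≈ 3630 J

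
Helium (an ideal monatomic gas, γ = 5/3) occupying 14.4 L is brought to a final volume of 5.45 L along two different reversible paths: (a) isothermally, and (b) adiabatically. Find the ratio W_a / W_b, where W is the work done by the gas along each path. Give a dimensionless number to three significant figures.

Path (a) isothermal: W = P₁V₁ ln(V₂/V₁) → W_a/(P₁V₁) = -0.9716.
Path (b) adiabatic: W = P₁V₁(1 − (V₁/V₂)^(γ−1))/(γ−1) → W_b/(P₁V₁) = -1.367.
W_a / W_b = -0.9716 / -1.367 = 0.7109.

W_a / W_b ≈ 0.711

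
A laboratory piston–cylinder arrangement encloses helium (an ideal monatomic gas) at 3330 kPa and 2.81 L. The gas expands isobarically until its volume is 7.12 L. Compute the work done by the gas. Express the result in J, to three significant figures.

W ≈ 14400 J

Isobaric: W = P ΔV.
W = (3330 kPa)(7.12 − 2.81 L) = (3330)(4.31) = 14352 J.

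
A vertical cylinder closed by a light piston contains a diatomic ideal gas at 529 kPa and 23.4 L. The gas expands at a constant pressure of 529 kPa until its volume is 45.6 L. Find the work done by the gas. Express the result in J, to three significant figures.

Isobaric: W = P ΔV.
W = (529 kPa)(45.6 − 23.4 L) = (529)(22.2) = 11744 J.

W ≈ 11700 J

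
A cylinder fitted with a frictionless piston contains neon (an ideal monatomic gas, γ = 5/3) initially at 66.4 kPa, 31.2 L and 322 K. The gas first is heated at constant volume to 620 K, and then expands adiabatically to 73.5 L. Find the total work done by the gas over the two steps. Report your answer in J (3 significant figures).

W_total ≈ 2600 J

Step 1 (isochoric): W = 0 (constant volume).
After step 1: P = 127.9 kPa (V unchanged).
Step 2 (adiabatic): W = (P₁V₁ − P₂V₂)/(γ−1) = (3989 − 2253)/0.667 = 2604 J.
W_total = 0 + 2604 = 2604 J.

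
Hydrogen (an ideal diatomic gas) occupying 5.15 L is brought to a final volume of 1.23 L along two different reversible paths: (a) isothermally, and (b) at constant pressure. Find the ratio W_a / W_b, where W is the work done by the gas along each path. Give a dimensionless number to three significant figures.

Path (a) isothermal: W = P₁V₁ ln(V₂/V₁) → W_a/(P₁V₁) = -1.432.
Path (b) isobaric: W = P₁(V₂ − V₁) → W_b/(P₁V₁) = -0.7612.
W_a / W_b = -1.432 / -0.7612 = 1.881.

W_a / W_b ≈ 1.88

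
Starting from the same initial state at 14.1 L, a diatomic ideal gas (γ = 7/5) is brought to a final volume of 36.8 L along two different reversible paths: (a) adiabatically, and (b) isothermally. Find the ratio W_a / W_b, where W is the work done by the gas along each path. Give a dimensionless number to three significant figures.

Path (a) adiabatic: W = P₁V₁(1 − (V₁/V₂)^(γ−1))/(γ−1) → W_a/(P₁V₁) = 0.7967.
Path (b) isothermal: W = P₁V₁ ln(V₂/V₁) → W_b/(P₁V₁) = 0.9593.
W_a / W_b = 0.7967 / 0.9593 = 0.8305.

W_a / W_b ≈ 0.830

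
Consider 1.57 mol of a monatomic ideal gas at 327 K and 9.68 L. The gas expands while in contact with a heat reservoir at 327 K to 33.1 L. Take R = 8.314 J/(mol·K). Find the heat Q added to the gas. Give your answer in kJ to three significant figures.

Isothermal ⇒ ΔU = 0, so Q = W = nRT ln(V₂/V₁).
Q = (1.57)(8.314)(327) ln(33.1/9.68) = 4268 × 1.229 = 5248 J.

Q ≈ 5.25 kJ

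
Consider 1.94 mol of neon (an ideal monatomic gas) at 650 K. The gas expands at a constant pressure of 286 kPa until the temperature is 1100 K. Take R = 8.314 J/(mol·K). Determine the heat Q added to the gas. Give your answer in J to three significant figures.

Q ≈ 18100 J

Isobaric: W = nRΔT = (1.94)(8.314)(450) = 7258 J.
ΔU = nCᵥΔT with Cᵥ = 3R/2: ΔU = (1.94)(12.47)(450) = 10887 J.
Q = ΔU + W = 10887 + 7258 = 18145 J.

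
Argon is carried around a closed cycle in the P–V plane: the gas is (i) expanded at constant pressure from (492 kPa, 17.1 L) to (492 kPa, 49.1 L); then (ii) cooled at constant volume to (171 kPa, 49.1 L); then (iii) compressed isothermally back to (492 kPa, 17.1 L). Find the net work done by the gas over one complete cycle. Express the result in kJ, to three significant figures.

Leg (i): W = PΔV = (492)(49.1 − 17.1) = 15744 J.
Leg (ii): W = 0.
Leg (iii): W = PᵢVᵢ ln(V_f/Vᵢ) = (8396) ln(17.1/49.1) = -8856 J.
W_net = 15744 − 8856 = 6888 J.

W_net ≈ 6.89 kJ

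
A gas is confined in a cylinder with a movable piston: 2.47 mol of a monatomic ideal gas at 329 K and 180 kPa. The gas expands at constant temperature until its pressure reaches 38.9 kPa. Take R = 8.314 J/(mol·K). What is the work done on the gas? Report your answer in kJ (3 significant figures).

Isothermal process: W = nRT ln(V₂/V₁) = nRT ln(P₁/P₂).
W = (2.47)(8.314)(329) × ln(180/38.9)
  = 6756 × ln(4.627) = 6756 × 1.532
W_by_gas = 10350 J; work on gas = −W_by = -10350 J.

W ≈ -10.4 kJ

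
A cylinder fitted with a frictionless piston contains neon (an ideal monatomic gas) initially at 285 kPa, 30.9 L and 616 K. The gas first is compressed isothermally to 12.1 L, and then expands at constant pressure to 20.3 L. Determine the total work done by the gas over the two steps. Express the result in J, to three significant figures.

Step 1 (isothermal): W = P₁V₁ ln(V₂/V₁) = (8806) ln(12.1/30.9) = -8257 J.
After step 1: P = 727.8 kPa, V = 12.1 L, T = 616 K.
Step 2 (isobaric): W = PΔV = (727.8 kPa)(20.3 − 12.1 L) = 5968 J.
W_total = -8257 + 5968 = -2288 J.

W_total ≈ -2290 J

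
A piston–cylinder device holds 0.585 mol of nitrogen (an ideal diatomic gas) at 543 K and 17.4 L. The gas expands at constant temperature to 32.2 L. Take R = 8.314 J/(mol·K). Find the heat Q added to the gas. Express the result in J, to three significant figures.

Isothermal ⇒ ΔU = 0, so Q = W = nRT ln(V₂/V₁).
Q = (0.585)(8.314)(543) ln(32.2/17.4) = 2641 × 0.6155 = 1626 J.

Q ≈ 1630 J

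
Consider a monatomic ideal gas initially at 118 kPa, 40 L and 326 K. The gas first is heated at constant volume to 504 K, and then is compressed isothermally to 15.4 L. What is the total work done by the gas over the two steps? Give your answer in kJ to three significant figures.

Step 1 (isochoric): W = 0 (constant volume).
After step 1: P = 182.4 kPa (V unchanged).
Step 2 (isothermal): W = P₁V₁ ln(V₂/V₁) = (7297) ln(15.4/40) = -6965 J.
W_total = 0 − 6965 = -6965 J.

W_total ≈ -6.97 kJ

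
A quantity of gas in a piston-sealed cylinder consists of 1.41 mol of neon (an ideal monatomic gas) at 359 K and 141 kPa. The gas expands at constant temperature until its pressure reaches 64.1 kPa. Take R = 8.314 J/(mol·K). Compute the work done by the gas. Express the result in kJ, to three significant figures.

Isothermal process: W = nRT ln(V₂/V₁) = nRT ln(P₁/P₂).
W = (1.41)(8.314)(359) × ln(141/64.1)
  = 4208 × ln(2.2) = 4208 × 0.7883
W_by_gas = 3318 J.

W ≈ 3.32 kJ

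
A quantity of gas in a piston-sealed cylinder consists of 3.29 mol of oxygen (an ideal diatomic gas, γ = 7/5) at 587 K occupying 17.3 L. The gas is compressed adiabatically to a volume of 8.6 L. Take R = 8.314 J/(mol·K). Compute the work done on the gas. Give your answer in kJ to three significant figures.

Adiabatic: TV^(γ−1) = const with γ = 7/5.
T₂ = T₁ (V₁/V₂)^(γ−1) = 587 × (17.3/8.6)^0.4 = 587 × 1.323 = 776.3 K.
W_by = nCᵥ(T₁ − T₂) = (3.29)(20.79)(587 − 776.3) = -12948 J.
Work on gas = −W_by = 12948 J.

W ≈ 12.9 kJ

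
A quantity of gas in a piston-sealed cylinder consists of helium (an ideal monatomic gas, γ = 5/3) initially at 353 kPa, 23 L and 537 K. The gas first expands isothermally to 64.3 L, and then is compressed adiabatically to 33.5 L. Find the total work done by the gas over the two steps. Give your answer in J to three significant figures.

W_total ≈ 1720 J

Step 1 (isothermal): W = P₁V₁ ln(V₂/V₁) = (8119) ln(64.3/23) = 8347 J.
After step 1: P = 126.3 kPa, V = 64.3 L, T = 537 K.
Step 2 (adiabatic): W = (P₁V₁ − P₂V₂)/(γ−1) = (8119 − 12539)/0.667 = -6631 J.
W_total = 8347 − 6631 = 1716 J.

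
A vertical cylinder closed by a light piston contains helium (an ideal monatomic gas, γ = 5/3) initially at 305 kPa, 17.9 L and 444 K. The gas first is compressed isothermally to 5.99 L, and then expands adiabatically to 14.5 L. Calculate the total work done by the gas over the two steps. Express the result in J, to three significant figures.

W_total ≈ -2330 J

Step 1 (isothermal): W = P₁V₁ ln(V₂/V₁) = (5460) ln(5.99/17.9) = -5977 J.
After step 1: P = 911.4 kPa, V = 5.99 L, T = 444 K.
Step 2 (adiabatic): W = (P₁V₁ − P₂V₂)/(γ−1) = (5460 − 3028)/0.667 = 3647 J.
W_total = -5977 + 3647 = -2330 J.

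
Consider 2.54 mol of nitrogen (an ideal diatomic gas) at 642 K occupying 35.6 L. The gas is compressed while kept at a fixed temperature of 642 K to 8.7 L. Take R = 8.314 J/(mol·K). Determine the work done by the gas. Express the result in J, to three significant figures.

W ≈ -19100 J

Isothermal: W = nRT ln(V₂/V₁).
W = (2.54)(8.314)(642) × ln(8.7/35.6)
  = 13557 × -1.409
W_by_gas = -19103 J.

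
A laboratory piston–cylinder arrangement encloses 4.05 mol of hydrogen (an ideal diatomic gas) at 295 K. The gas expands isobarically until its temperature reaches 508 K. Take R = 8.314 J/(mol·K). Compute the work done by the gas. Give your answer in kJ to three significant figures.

W ≈ 7.17 kJ

Isobaric: W = P ΔV = nR ΔT.
W = (4.05)(8.314)(508 − 295) = 7172 J.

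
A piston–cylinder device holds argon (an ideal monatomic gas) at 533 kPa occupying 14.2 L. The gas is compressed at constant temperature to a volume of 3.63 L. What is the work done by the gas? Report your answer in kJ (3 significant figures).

Isothermal: W = nRT ln(V₂/V₁) = P₁V₁ ln(V₂/V₁).
P₁V₁ = (533 kPa)(14.2 L) = 7569 J.
W = 7569 × ln(3.63/14.2) = 7569 × -1.364
W_by_gas = -10324 J.

W ≈ -10.3 kJ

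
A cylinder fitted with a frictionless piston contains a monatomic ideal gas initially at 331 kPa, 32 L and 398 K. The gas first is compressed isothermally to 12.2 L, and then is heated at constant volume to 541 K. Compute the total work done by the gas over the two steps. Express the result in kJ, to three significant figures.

Step 1 (isothermal): W = P₁V₁ ln(V₂/V₁) = (10592) ln(12.2/32) = -10214 J.
Step 2 (isochoric): W = 0 (constant volume).
W_total = -10214 + 0 = -10214 J.

W_total ≈ -10.2 kJ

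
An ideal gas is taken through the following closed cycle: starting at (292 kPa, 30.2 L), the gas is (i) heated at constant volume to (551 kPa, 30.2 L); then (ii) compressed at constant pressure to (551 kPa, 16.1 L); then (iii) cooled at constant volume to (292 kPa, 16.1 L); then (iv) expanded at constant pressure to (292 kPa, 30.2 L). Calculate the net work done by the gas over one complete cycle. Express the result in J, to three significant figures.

W_net ≈ -3650 J

Constant-volume legs do no work.
W(ii) = (551)(16.1 − 30.2) = -7769 J; W(iv) = (292)(30.2 − 16.1) = 4117 J.
W_net = -7769 + 4117 = -3652 J (the counter-clockwise enclosed area).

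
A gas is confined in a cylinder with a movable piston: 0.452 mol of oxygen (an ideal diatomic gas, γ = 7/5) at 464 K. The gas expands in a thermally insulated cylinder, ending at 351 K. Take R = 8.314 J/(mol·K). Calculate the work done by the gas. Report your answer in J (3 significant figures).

W ≈ 1060 J

Adiabatic ⇒ Q = 0, so W_by = −ΔU = nCᵥ(T₁ − T₂).
Cᵥ = 5R/2 = 20.79 J/(mol·K).
W = (0.452)(20.79)(464 − 351) = 1062 J.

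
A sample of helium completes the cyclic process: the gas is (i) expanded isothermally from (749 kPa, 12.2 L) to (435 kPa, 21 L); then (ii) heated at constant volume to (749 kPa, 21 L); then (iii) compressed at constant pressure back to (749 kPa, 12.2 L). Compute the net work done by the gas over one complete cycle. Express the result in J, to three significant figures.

W_net ≈ -1630 J

Leg (i): W = PᵢVᵢ ln(V_f/Vᵢ) = (9138) ln(21/12.2) = 4963 J.
Leg (ii): W = 0.
Leg (iii): W = PΔV = (749)(12.2 − 21) = -6591 J.
W_net = 4963 − 6591 = -1629 J.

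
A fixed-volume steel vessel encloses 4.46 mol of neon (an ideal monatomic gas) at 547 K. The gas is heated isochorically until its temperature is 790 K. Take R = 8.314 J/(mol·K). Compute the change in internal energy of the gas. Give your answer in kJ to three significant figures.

ΔU ≈ 13.5 kJ

Constant volume ⇒ W = 0, so Q = ΔU = nCᵥΔT with Cᵥ = 3R/2 = 12.47 J/(mol·K).
ΔU = (4.46)(12.47)(790 − 547) = 13516 J.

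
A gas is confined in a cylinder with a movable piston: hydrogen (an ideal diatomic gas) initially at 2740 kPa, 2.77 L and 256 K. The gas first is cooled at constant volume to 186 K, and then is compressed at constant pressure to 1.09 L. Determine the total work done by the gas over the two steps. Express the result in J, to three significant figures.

W_total ≈ -3340 J

Step 1 (isochoric): W = 0 (constant volume).
After step 1: P = 1991 kPa (V unchanged).
Step 2 (isobaric): W = PΔV = (1991 kPa)(1.09 − 2.77 L) = -3345 J.
W_total = 0 − 3345 = -3345 J.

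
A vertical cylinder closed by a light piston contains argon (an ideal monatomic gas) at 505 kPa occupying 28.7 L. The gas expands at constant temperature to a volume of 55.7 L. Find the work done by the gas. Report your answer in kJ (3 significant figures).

Isothermal: W = nRT ln(V₂/V₁) = P₁V₁ ln(V₂/V₁).
P₁V₁ = (505 kPa)(28.7 L) = 14494 J.
W = 14494 × ln(55.7/28.7) = 14494 × 0.6631
W_by_gas = 9610 J.

W ≈ 9.61 kJ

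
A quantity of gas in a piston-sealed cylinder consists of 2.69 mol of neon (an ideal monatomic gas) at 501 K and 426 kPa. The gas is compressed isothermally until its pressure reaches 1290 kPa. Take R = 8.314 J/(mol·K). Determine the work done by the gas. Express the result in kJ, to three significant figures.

Isothermal process: W = nRT ln(V₂/V₁) = nRT ln(P₁/P₂).
W = (2.69)(8.314)(501) × ln(426/1290)
  = 11205 × ln(0.3302) = 11205 × -1.108
W_by_gas = -12414 J.

W ≈ -12.4 kJ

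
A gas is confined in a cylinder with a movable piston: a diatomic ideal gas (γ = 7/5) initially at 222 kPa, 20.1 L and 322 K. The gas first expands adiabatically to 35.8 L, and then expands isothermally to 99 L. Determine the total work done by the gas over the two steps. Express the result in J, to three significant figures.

W_total ≈ 5900 J

Step 1 (adiabatic): W = (P₁V₁ − P₂V₂)/(γ−1) = (4462 − 3542)/0.4 = 2300 J.
After step 1: P = 98.94 kPa, V = 35.8 L, T = 255.6 K.
Step 2 (isothermal): W = P₁V₁ ln(V₂/V₁) = (3542) ln(99/35.8) = 3603 J.
W_total = 2300 + 3603 = 5903 J.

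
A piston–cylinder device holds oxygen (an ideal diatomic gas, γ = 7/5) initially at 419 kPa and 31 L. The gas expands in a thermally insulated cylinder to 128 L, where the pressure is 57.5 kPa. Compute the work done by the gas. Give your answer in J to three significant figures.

W ≈ 14100 J

Adiabatic: W = (P₁V₁ − P₂V₂)/(γ − 1) with γ = 7/5.
P₁V₁ = 12989 J, P₂V₂ = 7360 J.
W = (12989 − 7360) / 0.4 = 14073 J.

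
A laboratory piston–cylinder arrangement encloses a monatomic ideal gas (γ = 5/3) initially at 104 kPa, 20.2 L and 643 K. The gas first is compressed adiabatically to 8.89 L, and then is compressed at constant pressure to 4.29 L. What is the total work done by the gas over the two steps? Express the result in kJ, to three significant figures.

Step 1 (adiabatic): W = (P₁V₁ − P₂V₂)/(γ−1) = (2101 − 3631)/0.667 = -2295 J.
After step 1: P = 408.4 kPa, V = 8.89 L, T = 1111 K.
Step 2 (isobaric): W = PΔV = (408.4 kPa)(4.29 − 8.89 L) = -1879 J.
W_total = -2295 − 1879 = -4174 J.

W_total ≈ -4.17 kJ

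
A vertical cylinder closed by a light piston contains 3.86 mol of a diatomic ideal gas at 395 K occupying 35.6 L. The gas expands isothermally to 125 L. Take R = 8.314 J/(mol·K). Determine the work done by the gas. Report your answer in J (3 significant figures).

Isothermal: W = nRT ln(V₂/V₁).
W = (3.86)(8.314)(395) × ln(125/35.6)
  = 12676 × 1.256
W_by_gas = 15921 J.

W ≈ 15900 J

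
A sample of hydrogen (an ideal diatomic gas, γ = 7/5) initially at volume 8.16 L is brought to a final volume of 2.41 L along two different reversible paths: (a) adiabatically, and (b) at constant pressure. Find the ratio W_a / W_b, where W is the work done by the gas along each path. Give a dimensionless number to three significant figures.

Path (a) adiabatic: W = P₁V₁(1 − (V₁/V₂)^(γ−1))/(γ−1) → W_a/(P₁V₁) = -1.572.
Path (b) isobaric: W = P₁(V₂ − V₁) → W_b/(P₁V₁) = -0.7047.
W_a / W_b = -1.572 / -0.7047 = 2.231.

W_a / W_b ≈ 2.23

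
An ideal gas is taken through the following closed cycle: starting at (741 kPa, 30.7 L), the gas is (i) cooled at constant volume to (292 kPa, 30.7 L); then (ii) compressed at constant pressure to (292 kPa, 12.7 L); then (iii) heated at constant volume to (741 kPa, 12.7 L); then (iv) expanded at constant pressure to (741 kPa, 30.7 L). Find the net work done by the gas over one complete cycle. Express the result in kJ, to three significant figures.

W_net ≈ 8.08 kJ

Constant-volume legs do no work.
W(ii) = (292)(12.7 − 30.7) = -5256 J; W(iv) = (741)(30.7 − 12.7) = 13338 J.
W_net = -5256 + 13338 = 8082 J (the clockwise enclosed area).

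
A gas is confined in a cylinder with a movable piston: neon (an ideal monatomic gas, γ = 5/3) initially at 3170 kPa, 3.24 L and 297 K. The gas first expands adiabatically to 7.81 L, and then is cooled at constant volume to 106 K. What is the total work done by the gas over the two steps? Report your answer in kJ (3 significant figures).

W_total ≈ 6.84 kJ

Step 1 (adiabatic): W = (P₁V₁ − P₂V₂)/(γ−1) = (10271 − 5713)/0.667 = 6837 J.
Step 2 (isochoric): W = 0 (constant volume).
W_total = 6837 + 0 = 6837 J.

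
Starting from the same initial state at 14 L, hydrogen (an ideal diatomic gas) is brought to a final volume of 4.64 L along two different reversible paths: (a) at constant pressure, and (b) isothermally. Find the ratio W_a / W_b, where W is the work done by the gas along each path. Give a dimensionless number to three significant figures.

Path (a) isobaric: W = P₁(V₂ − V₁) → W_a/(P₁V₁) = -0.6686.
Path (b) isothermal: W = P₁V₁ ln(V₂/V₁) → W_b/(P₁V₁) = -1.104.
W_a / W_b = -0.6686 / -1.104 = 0.6054.

W_a / W_b ≈ 0.605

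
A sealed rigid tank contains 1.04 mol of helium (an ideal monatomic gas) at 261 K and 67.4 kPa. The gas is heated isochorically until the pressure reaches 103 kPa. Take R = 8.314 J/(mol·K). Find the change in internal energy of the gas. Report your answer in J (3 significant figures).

ΔU ≈ 1790 J

Constant volume ⇒ W = 0, so Q = ΔU = nCᵥΔT with Cᵥ = 3R/2 = 12.47 J/(mol·K).
At constant V, T₂/T₁ = P₂/P₁ ⇒ ΔT = T₁(P₂/P₁ − 1) = 261·(103/67.4 − 1) = 137.9 K.
ΔU = (1.04)(12.47)(137.9) = 1788 J.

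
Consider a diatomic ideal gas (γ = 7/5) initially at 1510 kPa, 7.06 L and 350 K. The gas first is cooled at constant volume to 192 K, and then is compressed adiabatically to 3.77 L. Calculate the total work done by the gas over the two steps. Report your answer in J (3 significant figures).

Step 1 (isochoric): W = 0 (constant volume).
After step 1: P = 828.3 kPa (V unchanged).
Step 2 (adiabatic): W = (P₁V₁ − P₂V₂)/(γ−1) = (5848 − 7516)/0.4 = -4170 J.
W_total = 0 − 4170 = -4170 J.

W_total ≈ -4170 J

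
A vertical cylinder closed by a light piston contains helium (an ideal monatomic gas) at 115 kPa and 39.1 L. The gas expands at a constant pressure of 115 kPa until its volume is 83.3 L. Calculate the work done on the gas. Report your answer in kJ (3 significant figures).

W ≈ -5.08 kJ

Isobaric: W = P ΔV.
W = (115 kPa)(83.3 − 39.1 L) = (115)(44.2) = 5083 J.
Work on gas = −W_by = -5083 J.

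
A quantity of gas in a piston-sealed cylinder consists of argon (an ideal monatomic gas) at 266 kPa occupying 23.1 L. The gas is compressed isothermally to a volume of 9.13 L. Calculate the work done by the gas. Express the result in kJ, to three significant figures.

Isothermal: W = nRT ln(V₂/V₁) = P₁V₁ ln(V₂/V₁).
P₁V₁ = (266 kPa)(23.1 L) = 6145 J.
W = 6145 × ln(9.13/23.1) = 6145 × -0.9283
W_by_gas = -5704 J.

W ≈ -5.70 kJ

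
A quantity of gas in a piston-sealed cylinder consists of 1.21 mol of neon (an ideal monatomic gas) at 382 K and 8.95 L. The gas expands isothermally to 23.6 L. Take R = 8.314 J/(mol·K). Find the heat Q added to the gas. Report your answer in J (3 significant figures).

Isothermal ⇒ ΔU = 0, so Q = W = nRT ln(V₂/V₁).
Q = (1.21)(8.314)(382) ln(23.6/8.95) = 3843 × 0.9696 = 3726 J.

Q ≈ 3730 J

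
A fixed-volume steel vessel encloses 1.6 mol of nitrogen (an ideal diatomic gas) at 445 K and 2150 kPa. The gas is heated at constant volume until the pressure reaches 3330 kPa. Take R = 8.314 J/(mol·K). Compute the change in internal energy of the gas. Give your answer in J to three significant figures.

ΔU ≈ 8120 J

Constant volume ⇒ W = 0, so Q = ΔU = nCᵥΔT with Cᵥ = 5R/2 = 20.79 J/(mol·K).
At constant V, T₂/T₁ = P₂/P₁ ⇒ ΔT = T₁(P₂/P₁ − 1) = 445·(3330/2150 − 1) = 244.2 K.
ΔU = (1.6)(20.79)(244.2) = 8122 J.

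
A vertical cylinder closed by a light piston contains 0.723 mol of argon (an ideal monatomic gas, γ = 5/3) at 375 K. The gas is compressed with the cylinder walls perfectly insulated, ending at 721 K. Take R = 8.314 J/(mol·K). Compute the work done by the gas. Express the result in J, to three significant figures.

Adiabatic ⇒ Q = 0, so W_by = −ΔU = nCᵥ(T₁ − T₂).
Cᵥ = 3R/2 = 12.47 J/(mol·K).
W = (0.723)(12.47)(375 − 721) = -3120 J.

W ≈ -3120 J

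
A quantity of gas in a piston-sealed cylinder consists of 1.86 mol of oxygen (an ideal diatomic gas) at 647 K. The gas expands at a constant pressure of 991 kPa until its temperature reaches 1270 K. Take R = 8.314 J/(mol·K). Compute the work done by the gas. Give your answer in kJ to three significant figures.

Isobaric: W = P ΔV = nR ΔT.
W = (1.86)(8.314)(1270 − 647) = 9634 J.

W ≈ 9.63 kJ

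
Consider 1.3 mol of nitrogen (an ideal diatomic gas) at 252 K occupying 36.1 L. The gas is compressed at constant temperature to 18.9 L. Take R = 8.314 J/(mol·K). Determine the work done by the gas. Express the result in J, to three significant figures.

Isothermal: W = nRT ln(V₂/V₁).
W = (1.3)(8.314)(252) × ln(18.9/36.1)
  = 2724 × -0.6471
W_by_gas = -1763 J.

W ≈ -1760 J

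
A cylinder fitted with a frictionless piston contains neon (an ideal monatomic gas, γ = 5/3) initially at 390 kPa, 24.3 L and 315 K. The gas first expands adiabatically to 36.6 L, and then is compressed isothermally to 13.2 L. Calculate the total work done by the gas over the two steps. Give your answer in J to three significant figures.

W_total ≈ -3960 J

Step 1 (adiabatic): W = (P₁V₁ − P₂V₂)/(γ−1) = (9477 − 7213)/0.667 = 3397 J.
After step 1: P = 197.1 kPa, V = 36.6 L, T = 239.7 K.
Step 2 (isothermal): W = P₁V₁ ln(V₂/V₁) = (7213) ln(13.2/36.6) = -7356 J.
W_total = 3397 − 7356 = -3959 J.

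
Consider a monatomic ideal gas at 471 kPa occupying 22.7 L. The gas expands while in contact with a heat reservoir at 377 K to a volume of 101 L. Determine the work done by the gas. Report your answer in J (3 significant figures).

Isothermal: W = nRT ln(V₂/V₁) = P₁V₁ ln(V₂/V₁).
P₁V₁ = (471 kPa)(22.7 L) = 10692 J.
W = 10692 × ln(101/22.7) = 10692 × 1.493
W_by_gas = 15960 J.

W ≈ 16000 J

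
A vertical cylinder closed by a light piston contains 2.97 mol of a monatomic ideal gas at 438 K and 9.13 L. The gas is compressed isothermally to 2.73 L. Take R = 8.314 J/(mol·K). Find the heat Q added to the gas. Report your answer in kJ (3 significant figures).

Isothermal ⇒ ΔU = 0, so Q = W = nRT ln(V₂/V₁).
Q = (2.97)(8.314)(438) ln(2.73/9.13) = 10815 × -1.207 = -13057 J.

Q ≈ -13.1 kJ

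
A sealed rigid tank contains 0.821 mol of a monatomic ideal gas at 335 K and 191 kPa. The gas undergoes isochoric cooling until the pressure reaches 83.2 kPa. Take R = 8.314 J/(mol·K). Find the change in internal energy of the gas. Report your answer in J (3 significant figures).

Constant volume ⇒ W = 0, so Q = ΔU = nCᵥΔT with Cᵥ = 3R/2 = 12.47 J/(mol·K).
At constant V, T₂/T₁ = P₂/P₁ ⇒ ΔT = T₁(P₂/P₁ − 1) = 335·(83.2/191 − 1) = -189.1 K.
ΔU = (0.821)(12.47)(-189.1) = -1936 J.

ΔU ≈ -1940 J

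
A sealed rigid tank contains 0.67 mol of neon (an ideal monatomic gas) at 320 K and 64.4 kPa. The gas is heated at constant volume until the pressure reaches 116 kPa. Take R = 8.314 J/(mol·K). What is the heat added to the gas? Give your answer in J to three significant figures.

Q ≈ 2140 J

Constant volume ⇒ W = 0, so Q = ΔU = nCᵥΔT with Cᵥ = 3R/2 = 12.47 J/(mol·K).
At constant V, T₂/T₁ = P₂/P₁ ⇒ ΔT = T₁(P₂/P₁ − 1) = 320·(116/64.4 − 1) = 256.4 K.
ΔU = (0.67)(12.47)(256.4) = 2142 J.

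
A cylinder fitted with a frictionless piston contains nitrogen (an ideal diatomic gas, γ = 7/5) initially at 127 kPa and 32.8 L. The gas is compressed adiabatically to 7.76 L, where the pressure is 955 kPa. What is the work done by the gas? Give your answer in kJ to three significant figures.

Adiabatic: W = (P₁V₁ − P₂V₂)/(γ − 1) with γ = 7/5.
P₁V₁ = 4166 J, P₂V₂ = 7411 J.
W = (4166 − 7411) / 0.4 = -8113 J.

W ≈ -8.11 kJ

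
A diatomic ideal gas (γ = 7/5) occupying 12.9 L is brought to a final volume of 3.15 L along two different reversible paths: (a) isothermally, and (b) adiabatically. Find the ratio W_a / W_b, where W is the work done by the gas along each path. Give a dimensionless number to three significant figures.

Path (a) isothermal: W = P₁V₁ ln(V₂/V₁) → W_a/(P₁V₁) = -1.41.
Path (b) adiabatic: W = P₁V₁(1 − (V₁/V₂)^(γ−1))/(γ−1) → W_b/(P₁V₁) = -1.894.
W_a / W_b = -1.41 / -1.894 = 0.7444.

W_a / W_b ≈ 0.744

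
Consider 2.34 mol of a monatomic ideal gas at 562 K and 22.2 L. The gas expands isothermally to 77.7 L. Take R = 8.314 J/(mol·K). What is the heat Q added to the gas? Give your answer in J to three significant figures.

Q ≈ 13700 J

Isothermal ⇒ ΔU = 0, so Q = W = nRT ln(V₂/V₁).
Q = (2.34)(8.314)(562) ln(77.7/22.2) = 10934 × 1.253 = 13697 J.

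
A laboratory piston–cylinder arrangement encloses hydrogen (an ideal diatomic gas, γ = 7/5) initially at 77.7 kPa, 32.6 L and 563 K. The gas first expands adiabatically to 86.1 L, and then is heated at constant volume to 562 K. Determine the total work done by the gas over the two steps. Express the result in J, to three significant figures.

W_total ≈ 2040 J

Step 1 (adiabatic): W = (P₁V₁ − P₂V₂)/(γ−1) = (2533 − 1718)/0.4 = 2039 J.
Step 2 (isochoric): W = 0 (constant volume).
W_total = 2039 + 0 = 2039 J.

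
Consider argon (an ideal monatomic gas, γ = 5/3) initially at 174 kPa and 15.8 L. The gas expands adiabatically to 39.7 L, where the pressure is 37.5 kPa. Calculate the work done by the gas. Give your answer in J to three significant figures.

Adiabatic: W = (P₁V₁ − P₂V₂)/(γ − 1) with γ = 5/3.
P₁V₁ = 2749 J, P₂V₂ = 1489 J.
W = (2749 − 1489) / 0.6667 = 1891 J.

W ≈ 1890 J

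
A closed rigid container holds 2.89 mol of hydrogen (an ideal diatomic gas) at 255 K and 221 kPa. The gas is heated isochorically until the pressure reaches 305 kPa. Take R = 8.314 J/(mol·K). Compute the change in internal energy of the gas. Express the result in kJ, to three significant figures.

Constant volume ⇒ W = 0, so Q = ΔU = nCᵥΔT with Cᵥ = 5R/2 = 20.79 J/(mol·K).
At constant V, T₂/T₁ = P₂/P₁ ⇒ ΔT = T₁(P₂/P₁ − 1) = 255·(305/221 − 1) = 96.92 K.
ΔU = (2.89)(20.79)(96.92) = 5822 J.

ΔU ≈ 5.82 kJ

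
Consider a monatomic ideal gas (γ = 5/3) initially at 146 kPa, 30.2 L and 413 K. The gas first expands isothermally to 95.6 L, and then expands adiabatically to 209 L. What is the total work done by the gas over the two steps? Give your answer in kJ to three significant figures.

Step 1 (isothermal): W = P₁V₁ ln(V₂/V₁) = (4409) ln(95.6/30.2) = 5081 J.
After step 1: P = 46.12 kPa, V = 95.6 L, T = 413 K.
Step 2 (adiabatic): W = (P₁V₁ − P₂V₂)/(γ−1) = (4409 − 2618)/0.667 = 2687 J.
W_total = 5081 + 2687 = 7768 J.

W_total ≈ 7.77 kJ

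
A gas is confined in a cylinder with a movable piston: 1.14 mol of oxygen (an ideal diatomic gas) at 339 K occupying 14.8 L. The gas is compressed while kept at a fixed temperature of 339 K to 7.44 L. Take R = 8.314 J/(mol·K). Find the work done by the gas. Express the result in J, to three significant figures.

W ≈ -2210 J

Isothermal: W = nRT ln(V₂/V₁).
W = (1.14)(8.314)(339) × ln(7.44/14.8)
  = 3213 × -0.6878
W_by_gas = -2210 J.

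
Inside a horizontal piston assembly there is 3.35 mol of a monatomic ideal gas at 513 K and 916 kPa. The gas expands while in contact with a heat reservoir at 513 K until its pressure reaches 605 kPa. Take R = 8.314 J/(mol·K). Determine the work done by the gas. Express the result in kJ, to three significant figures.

W ≈ 5.93 kJ

Isothermal process: W = nRT ln(V₂/V₁) = nRT ln(P₁/P₂).
W = (3.35)(8.314)(513) × ln(916/605)
  = 14288 × ln(1.514) = 14288 × 0.4148
W_by_gas = 5926 J.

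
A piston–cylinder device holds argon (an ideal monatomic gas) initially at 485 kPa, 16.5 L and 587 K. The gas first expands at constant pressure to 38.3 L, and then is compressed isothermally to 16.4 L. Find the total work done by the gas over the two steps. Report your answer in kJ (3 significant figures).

Step 1 (isobaric): W = PΔV = (485 kPa)(38.3 − 16.5 L) = 10573 J.
After step 1: P = 485 kPa, V = 38.3 L, T = 1363 K.
Step 2 (isothermal): W = P₁V₁ ln(V₂/V₁) = (18576) ln(16.4/38.3) = -15755 J.
W_total = 10573 − 15755 = -5182 J.

W_total ≈ -5.18 kJ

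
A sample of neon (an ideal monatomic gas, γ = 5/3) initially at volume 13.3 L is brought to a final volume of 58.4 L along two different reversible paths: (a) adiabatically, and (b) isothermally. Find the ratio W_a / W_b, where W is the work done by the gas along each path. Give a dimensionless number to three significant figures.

Path (a) adiabatic: W = P₁V₁(1 − (V₁/V₂)^(γ−1))/(γ−1) → W_a/(P₁V₁) = 0.9406.
Path (b) isothermal: W = P₁V₁ ln(V₂/V₁) → W_b/(P₁V₁) = 1.48.
W_a / W_b = 0.9406 / 1.48 = 0.6357.

W_a / W_b ≈ 0.636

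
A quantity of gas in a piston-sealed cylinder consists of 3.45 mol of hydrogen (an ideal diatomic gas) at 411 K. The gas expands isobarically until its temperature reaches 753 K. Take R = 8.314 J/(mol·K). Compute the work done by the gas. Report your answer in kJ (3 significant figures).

W ≈ 9.81 kJ

Isobaric: W = P ΔV = nR ΔT.
W = (3.45)(8.314)(753 − 411) = 9810 J.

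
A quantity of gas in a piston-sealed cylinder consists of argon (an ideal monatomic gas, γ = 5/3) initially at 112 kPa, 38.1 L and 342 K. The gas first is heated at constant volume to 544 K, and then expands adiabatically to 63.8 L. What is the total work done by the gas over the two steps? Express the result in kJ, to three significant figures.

W_total ≈ 2.96 kJ

Step 1 (isochoric): W = 0 (constant volume).
After step 1: P = 178.2 kPa (V unchanged).
Step 2 (adiabatic): W = (P₁V₁ − P₂V₂)/(γ−1) = (6788 − 4813)/0.667 = 2961 J.
W_total = 0 + 2961 = 2961 J.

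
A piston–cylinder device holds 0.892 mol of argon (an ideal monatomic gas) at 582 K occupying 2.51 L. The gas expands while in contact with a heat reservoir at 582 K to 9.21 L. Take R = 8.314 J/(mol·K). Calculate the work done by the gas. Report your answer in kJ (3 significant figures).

Isothermal: W = nRT ln(V₂/V₁).
W = (0.892)(8.314)(582) × ln(9.21/2.51)
  = 4316 × 1.3
W_by_gas = 5611 J.

W ≈ 5.61 kJ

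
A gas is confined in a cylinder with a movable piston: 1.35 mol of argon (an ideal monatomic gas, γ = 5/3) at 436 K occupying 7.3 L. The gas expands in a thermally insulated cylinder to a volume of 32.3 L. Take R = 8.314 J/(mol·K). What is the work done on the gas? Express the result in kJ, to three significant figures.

W ≈ -4.62 kJ

Adiabatic: TV^(γ−1) = const with γ = 5/3.
T₂ = T₁ (V₁/V₂)^(γ−1) = 436 × (7.3/32.3)^0.667 = 436 × 0.371 = 161.8 K.
W_by = nCᵥ(T₁ − T₂) = (1.35)(12.47)(436 − 161.8) = 4617 J.
Work on gas = −W_by = -4617 J.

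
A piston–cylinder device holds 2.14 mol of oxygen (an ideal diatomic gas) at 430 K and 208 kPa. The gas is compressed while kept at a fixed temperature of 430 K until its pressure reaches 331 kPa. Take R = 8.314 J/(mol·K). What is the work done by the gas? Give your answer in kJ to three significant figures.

Isothermal process: W = nRT ln(V₂/V₁) = nRT ln(P₁/P₂).
W = (2.14)(8.314)(430) × ln(208/331)
  = 7651 × ln(0.6284) = 7651 × -0.4646
W_by_gas = -3554 J.

W ≈ -3.55 kJ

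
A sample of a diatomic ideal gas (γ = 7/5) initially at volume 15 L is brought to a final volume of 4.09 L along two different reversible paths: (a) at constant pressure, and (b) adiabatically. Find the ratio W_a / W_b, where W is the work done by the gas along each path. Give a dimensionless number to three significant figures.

Path (a) isobaric: W = P₁(V₂ − V₁) → W_a/(P₁V₁) = -0.7273.
Path (b) adiabatic: W = P₁V₁(1 − (V₁/V₂)^(γ−1))/(γ−1) → W_b/(P₁V₁) = -1.704.
W_a / W_b = -0.7273 / -1.704 = 0.4268.

W_a / W_b ≈ 0.427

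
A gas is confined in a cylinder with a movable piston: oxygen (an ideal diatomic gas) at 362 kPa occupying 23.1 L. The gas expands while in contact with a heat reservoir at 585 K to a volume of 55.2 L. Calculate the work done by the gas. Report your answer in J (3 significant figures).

Isothermal: W = nRT ln(V₂/V₁) = P₁V₁ ln(V₂/V₁).
P₁V₁ = (362 kPa)(23.1 L) = 8362 J.
W = 8362 × ln(55.2/23.1) = 8362 × 0.8711
W_by_gas = 7285 J.

W ≈ 7280 J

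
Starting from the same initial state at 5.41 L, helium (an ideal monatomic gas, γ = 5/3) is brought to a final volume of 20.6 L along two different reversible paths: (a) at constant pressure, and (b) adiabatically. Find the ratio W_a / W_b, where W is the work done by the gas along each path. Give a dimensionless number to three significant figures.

Path (a) isobaric: W = P₁(V₂ − V₁) → W_a/(P₁V₁) = 2.808.
Path (b) adiabatic: W = P₁V₁(1 − (V₁/V₂)^(γ−1))/(γ−1) → W_b/(P₁V₁) = 0.8849.
W_a / W_b = 2.808 / 0.8849 = 3.173.

W_a / W_b ≈ 3.17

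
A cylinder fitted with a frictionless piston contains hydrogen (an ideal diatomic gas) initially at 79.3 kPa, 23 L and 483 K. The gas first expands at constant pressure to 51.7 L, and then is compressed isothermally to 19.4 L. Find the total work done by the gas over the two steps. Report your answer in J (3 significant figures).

W_total ≈ -1740 J

Step 1 (isobaric): W = PΔV = (79.3 kPa)(51.7 − 23 L) = 2276 J.
After step 1: P = 79.3 kPa, V = 51.7 L, T = 1086 K.
Step 2 (isothermal): W = P₁V₁ ln(V₂/V₁) = (4100) ln(19.4/51.7) = -4019 J.
W_total = 2276 − 4019 = -1743 J.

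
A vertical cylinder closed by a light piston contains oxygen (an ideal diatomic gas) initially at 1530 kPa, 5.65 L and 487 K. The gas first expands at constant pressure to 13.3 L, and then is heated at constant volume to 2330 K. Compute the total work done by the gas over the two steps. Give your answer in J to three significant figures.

W_total ≈ 11700 J

Step 1 (isobaric): W = PΔV = (1530 kPa)(13.3 − 5.65 L) = 11704 J.
Step 2 (isochoric): W = 0 (constant volume).
W_total = 11704 + 0 = 11704 J.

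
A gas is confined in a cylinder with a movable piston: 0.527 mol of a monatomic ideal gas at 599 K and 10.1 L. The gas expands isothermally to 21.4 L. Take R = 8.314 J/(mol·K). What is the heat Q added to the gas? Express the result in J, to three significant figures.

Q ≈ 1970 J

Isothermal ⇒ ΔU = 0, so Q = W = nRT ln(V₂/V₁).
Q = (0.527)(8.314)(599) ln(21.4/10.1) = 2625 × 0.7509 = 1971 J.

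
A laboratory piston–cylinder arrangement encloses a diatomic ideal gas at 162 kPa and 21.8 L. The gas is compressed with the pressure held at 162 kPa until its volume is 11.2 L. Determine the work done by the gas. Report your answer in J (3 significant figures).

W ≈ -1720 J

Isobaric: W = P ΔV.
W = (162 kPa)(11.2 − 21.8 L) = (162)(-10.6) = -1717 J.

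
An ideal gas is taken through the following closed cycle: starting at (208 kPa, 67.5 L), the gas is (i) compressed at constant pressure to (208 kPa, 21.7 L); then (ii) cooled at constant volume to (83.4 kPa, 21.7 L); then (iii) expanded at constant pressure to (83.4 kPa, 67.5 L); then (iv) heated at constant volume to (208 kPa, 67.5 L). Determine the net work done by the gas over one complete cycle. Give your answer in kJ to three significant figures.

Constant-volume legs do no work.
W(i) = (208)(21.7 − 67.5) = -9526 J; W(iii) = (83.4)(67.5 − 21.7) = 3820 J.
W_net = -9526 + 3820 = -5707 J (the counter-clockwise enclosed area).

W_net ≈ -5.71 kJ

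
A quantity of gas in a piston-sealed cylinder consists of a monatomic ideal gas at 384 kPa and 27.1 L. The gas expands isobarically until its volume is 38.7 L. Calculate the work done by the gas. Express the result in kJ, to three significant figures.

W ≈ 4.45 kJ

Isobaric: W = P ΔV.
W = (384 kPa)(38.7 − 27.1 L) = (384)(11.6) = 4454 J.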